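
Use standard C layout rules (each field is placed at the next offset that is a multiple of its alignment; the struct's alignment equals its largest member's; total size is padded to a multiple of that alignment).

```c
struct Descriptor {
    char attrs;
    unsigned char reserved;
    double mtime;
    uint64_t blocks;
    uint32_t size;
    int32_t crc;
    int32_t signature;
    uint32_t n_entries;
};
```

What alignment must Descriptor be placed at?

member alignments: attrs=1, reserved=1, mtime=8, blocks=8, size=4, crc=4, signature=4, n_entries=4
max = 8

8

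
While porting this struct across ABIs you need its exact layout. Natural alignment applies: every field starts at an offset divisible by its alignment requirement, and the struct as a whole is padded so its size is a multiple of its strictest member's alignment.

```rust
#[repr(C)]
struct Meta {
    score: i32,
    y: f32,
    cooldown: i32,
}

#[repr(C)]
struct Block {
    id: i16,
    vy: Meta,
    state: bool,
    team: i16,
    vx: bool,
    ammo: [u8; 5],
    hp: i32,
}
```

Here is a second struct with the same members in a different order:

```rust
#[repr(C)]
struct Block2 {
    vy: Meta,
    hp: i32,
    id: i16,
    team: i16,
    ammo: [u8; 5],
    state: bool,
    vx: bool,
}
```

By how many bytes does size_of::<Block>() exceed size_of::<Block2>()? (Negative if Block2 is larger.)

Meta: 0..4  score  (4B, 4-aligned); 4..8  y  (4B, 4-aligned); 8..12  cooldown  (4B, 4-aligned); sizeof = 12, alignof = 4
0..2  id  (2B, 2-aligned)
2..4  -- padding (2B)
4..16  vy  (12B, 4-aligned)
16..17  state  (1B, 1-aligned)
17..18  -- padding (1B)
18..20  team  (2B, 2-aligned)
20..21  vx  (1B, 1-aligned)
21..26  ammo  (5B, 1-aligned)
26..28  -- padding (2B)
28..32  hp  (4B, 4-aligned)
sizeof = 32, alignof = 4
— Block2 —
0..12  vy  (12B, 4-aligned)
12..16  hp  (4B, 4-aligned)
16..18  id  (2B, 2-aligned)
18..20  team  (2B, 2-aligned)
20..25  ammo  (5B, 1-aligned)
25..26  state  (1B, 1-aligned)
26..27  vx  (1B, 1-aligned)
27..28  -- tail padding (1B)
sizeof = 28, alignof = 4
32 − 28 = 4

4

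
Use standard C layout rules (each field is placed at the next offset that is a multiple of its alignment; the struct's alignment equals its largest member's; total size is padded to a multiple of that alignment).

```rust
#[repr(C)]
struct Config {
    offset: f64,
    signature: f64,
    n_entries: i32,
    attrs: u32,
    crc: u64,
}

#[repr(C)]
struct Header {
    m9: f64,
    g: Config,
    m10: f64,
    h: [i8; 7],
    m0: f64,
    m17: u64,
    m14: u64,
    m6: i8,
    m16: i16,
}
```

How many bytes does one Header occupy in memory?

Config: @0: offset [8B, align 8] → 8; @8: signature [8B, align 8] → 16; @16: n_entries [4B, align 4] → 20; @20: attrs [4B, align 4] → 24; @24: crc [8B, align 8] → 32; size 32, align 8
@0: m9 [8B, align 8] → 8
@8: g [32B, align 8] → 40
@40: m10 [8B, align 8] → 48
@48: h [7B, align 1] → 55
+1 pad (align 8)
@56: m0 [8B, align 8] → 64
@64: m17 [8B, align 8] → 72
@72: m14 [8B, align 8] → 80
@80: m6 [1B, align 1] → 81
+1 pad (align 2)
@82: m16 [2B, align 2] → 84
+4 tail pad (align 8)
size 88, align 8

88 bytes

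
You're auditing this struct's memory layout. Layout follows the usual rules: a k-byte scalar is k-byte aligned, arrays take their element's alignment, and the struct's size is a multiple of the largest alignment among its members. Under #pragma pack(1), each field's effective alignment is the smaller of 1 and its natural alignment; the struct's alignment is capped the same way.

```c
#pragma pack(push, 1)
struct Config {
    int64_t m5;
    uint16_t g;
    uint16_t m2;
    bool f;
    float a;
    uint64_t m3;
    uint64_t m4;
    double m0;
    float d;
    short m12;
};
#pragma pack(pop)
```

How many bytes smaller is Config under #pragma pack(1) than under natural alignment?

9

natural layout:
  m5 at 0 (size 8, align 8) → ends 8
  g at 8 (size 2, align 2) → ends 10
  m2 at 10 (size 2, align 2) → ends 12
  f at 12 (size 1, align 1) → ends 13
  pad 3 to align 4 for a
  a at 16 (size 4, align 4) → ends 20
  pad 4 to align 8 for m3
  m3 at 24 (size 8, align 8) → ends 32
  m4 at 32 (size 8, align 8) → ends 40
  m0 at 40 (size 8, align 8) → ends 48
  d at 48 (size 4, align 4) → ends 52
  m12 at 52 (size 2, align 2) → ends 54
  tail pad 2 to reach multiple of 8
  total 56 bytes, alignment 8
packed(1) layout:
  m5 at 0 (size 8, align 1) → ends 8
  g at 8 (size 2, align 1) → ends 10
  m2 at 10 (size 2, align 1) → ends 12
  f at 12 (size 1, align 1) → ends 13
  a at 13 (size 4, align 1) → ends 17
  m3 at 17 (size 8, align 1) → ends 25
  m4 at 25 (size 8, align 1) → ends 33
  m0 at 33 (size 8, align 1) → ends 41
  d at 41 (size 4, align 1) → ends 45
  m12 at 45 (size 2, align 1) → ends 47
  total 47 bytes, alignment 1
56 − 47 = 9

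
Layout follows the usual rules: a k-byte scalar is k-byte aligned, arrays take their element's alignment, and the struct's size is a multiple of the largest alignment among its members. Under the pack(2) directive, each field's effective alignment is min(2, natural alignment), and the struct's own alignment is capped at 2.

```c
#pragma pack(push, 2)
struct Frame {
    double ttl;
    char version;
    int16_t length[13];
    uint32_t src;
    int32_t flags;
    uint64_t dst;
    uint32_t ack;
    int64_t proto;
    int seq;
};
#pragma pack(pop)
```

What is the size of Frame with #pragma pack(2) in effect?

ttl at 0 (size 8, align 2) → ends 8
version at 8 (size 1, align 1) → ends 9
pad 1 to align 2 for length
length at 10 (size 26, align 2) → ends 36
src at 36 (size 4, align 2) → ends 40
flags at 40 (size 4, align 2) → ends 44
dst at 44 (size 8, align 2) → ends 52
ack at 52 (size 4, align 2) → ends 56
proto at 56 (size 8, align 2) → ends 64
seq at 64 (size 4, align 2) → ends 68
total 68 bytes, alignment 2

68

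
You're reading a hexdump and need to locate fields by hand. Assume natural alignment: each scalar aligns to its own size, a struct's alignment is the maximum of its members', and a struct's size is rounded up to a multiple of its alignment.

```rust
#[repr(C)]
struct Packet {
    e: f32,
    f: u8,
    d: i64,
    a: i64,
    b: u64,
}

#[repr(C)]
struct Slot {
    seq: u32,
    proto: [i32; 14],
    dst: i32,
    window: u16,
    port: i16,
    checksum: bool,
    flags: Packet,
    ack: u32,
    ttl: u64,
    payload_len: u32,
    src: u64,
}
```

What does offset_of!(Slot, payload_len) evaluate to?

Packet: e at 0 (size 4, align 4) → ends 4; f at 4 (size 1, align 1) → ends 5; pad 3 to align 8 for d; d at 8 (size 8, align 8) → ends 16; a at 16 (size 8, align 8) → ends 24; b at 24 (size 8, align 8) → ends 32; total 32 bytes, alignment 8
seq at 0 (size 4, align 4) → ends 4
proto at 4 (size 56, align 4) → ends 60
dst at 60 (size 4, align 4) → ends 64
window at 64 (size 2, align 2) → ends 66
port at 66 (size 2, align 2) → ends 68
checksum at 68 (size 1, align 1) → ends 69
pad 3 to align 8 for flags
flags at 72 (size 32, align 8) → ends 104
ack at 104 (size 4, align 4) → ends 108
pad 4 to align 8 for ttl
ttl at 112 (size 8, align 8) → ends 120
payload_len at 120 (size 4, align 4) → ends 124

120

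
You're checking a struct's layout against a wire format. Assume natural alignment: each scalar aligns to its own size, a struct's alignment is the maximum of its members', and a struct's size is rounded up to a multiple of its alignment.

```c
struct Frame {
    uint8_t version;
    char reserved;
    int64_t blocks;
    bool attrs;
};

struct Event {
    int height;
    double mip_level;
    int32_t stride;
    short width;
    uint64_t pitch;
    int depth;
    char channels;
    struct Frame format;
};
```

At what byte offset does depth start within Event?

32

Frame: version at 0 (size 1, align 1) → ends 1; reserved at 1 (size 1, align 1) → ends 2; pad 6 to align 8 for blocks; blocks at 8 (size 8, align 8) → ends 16; attrs at 16 (size 1, align 1) → ends 17; tail pad 7 to reach multiple of 8; total 24 bytes, alignment 8
height at 0 (size 4, align 4) → ends 4
pad 4 to align 8 for mip_level
mip_level at 8 (size 8, align 8) → ends 16
stride at 16 (size 4, align 4) → ends 20
width at 20 (size 2, align 2) → ends 22
pad 2 to align 8 for pitch
pitch at 24 (size 8, align 8) → ends 32
depth at 32 (size 4, align 4) → ends 36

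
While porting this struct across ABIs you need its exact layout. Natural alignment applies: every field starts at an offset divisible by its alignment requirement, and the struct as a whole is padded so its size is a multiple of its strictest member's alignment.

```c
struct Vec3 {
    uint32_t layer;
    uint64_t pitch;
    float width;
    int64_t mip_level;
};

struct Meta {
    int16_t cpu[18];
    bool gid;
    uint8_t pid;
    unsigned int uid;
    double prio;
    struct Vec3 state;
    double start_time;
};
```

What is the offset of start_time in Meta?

88

Vec3: 0..4  layer  (4B, 4-aligned); 4..8  -- padding (4B); 8..16  pitch  (8B, 8-aligned); 16..20  width  (4B, 4-aligned); 20..24  -- padding (4B); 24..32  mip_level  (8B, 8-aligned); sizeof = 32, alignof = 8
0..36  cpu  (36B, 2-aligned)
36..37  gid  (1B, 1-aligned)
37..38  pid  (1B, 1-aligned)
38..40  -- padding (2B)
40..44  uid  (4B, 4-aligned)
44..48  -- padding (4B)
48..56  prio  (8B, 8-aligned)
56..88  state  (32B, 8-aligned)
88..96  start_time  (8B, 8-aligned)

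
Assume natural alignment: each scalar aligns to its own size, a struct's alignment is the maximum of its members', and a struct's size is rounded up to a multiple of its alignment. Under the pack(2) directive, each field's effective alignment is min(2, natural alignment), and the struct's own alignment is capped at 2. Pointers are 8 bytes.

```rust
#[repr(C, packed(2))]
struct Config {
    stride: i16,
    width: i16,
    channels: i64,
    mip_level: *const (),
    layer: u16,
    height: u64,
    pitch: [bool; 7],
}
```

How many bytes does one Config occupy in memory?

stride at 0 (size 2, align 2) → ends 2
width at 2 (size 2, align 2) → ends 4
channels at 4 (size 8, align 2) → ends 12
mip_level at 12 (size 8, align 2) → ends 20
layer at 20 (size 2, align 2) → ends 22
height at 22 (size 8, align 2) → ends 30
pitch at 30 (size 7, align 1) → ends 37
tail pad 1 to reach multiple of 2
total 38 bytes, alignment 2

38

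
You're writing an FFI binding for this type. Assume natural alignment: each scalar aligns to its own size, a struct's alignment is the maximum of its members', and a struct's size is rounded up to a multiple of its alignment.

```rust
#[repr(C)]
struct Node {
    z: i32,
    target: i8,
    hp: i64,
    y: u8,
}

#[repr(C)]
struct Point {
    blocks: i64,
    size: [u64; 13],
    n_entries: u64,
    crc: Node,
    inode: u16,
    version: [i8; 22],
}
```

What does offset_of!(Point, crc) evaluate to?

120

Node: 0..4  z  (4B, 4-aligned); 4..5  target  (1B, 1-aligned); 5..8  -- padding (3B); 8..16  hp  (8B, 8-aligned); 16..17  y  (1B, 1-aligned); 17..24  -- tail padding (7B); sizeof = 24, alignof = 8
0..8  blocks  (8B, 8-aligned)
8..112  size  (104B, 8-aligned)
112..120  n_entries  (8B, 8-aligned)
120..144  crc  (24B, 8-aligned)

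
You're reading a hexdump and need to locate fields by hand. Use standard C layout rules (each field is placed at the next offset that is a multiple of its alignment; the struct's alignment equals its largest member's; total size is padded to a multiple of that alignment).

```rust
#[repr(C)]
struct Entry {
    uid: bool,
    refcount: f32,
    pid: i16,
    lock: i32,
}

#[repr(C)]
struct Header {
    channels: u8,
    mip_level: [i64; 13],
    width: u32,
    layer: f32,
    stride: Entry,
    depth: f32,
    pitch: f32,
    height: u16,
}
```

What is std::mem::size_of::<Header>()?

Entry: uid at 0 (size 1, align 1) → ends 1; pad 3 to align 4 for refcount; refcount at 4 (size 4, align 4) → ends 8; pid at 8 (size 2, align 2) → ends 10; pad 2 to align 4 for lock; lock at 12 (size 4, align 4) → ends 16; total 16 bytes, alignment 4
channels at 0 (size 1, align 1) → ends 1
pad 7 to align 8 for mip_level
mip_level at 8 (size 104, align 8) → ends 112
width at 112 (size 4, align 4) → ends 116
layer at 116 (size 4, align 4) → ends 120
stride at 120 (size 16, align 4) → ends 136
depth at 136 (size 4, align 4) → ends 140
pitch at 140 (size 4, align 4) → ends 144
height at 144 (size 2, align 2) → ends 146
tail pad 6 to reach multiple of 8
total 152 bytes, alignment 8

152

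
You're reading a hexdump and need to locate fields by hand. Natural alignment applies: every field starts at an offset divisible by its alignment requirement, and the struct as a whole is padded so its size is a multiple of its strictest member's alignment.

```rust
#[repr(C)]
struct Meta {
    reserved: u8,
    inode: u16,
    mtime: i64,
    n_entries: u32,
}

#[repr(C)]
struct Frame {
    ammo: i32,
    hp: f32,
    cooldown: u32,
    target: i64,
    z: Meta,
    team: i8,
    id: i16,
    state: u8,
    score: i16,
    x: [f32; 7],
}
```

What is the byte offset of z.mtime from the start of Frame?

32

Meta: 0..1  reserved  (1B, 1-aligned); 1..2  -- padding (1B); 2..4  inode  (2B, 2-aligned); 4..8  -- padding (4B); 8..16  mtime  (8B, 8-aligned); 16..20  n_entries  (4B, 4-aligned); 20..24  -- tail padding (4B); sizeof = 24, alignof = 8
0..4  ammo  (4B, 4-aligned)
4..8  hp  (4B, 4-aligned)
8..12  cooldown  (4B, 4-aligned)
12..16  -- padding (4B)
16..24  target  (8B, 8-aligned)
24..48  z  (24B, 8-aligned)
within Meta: mtime at 8
24 + 8 = 32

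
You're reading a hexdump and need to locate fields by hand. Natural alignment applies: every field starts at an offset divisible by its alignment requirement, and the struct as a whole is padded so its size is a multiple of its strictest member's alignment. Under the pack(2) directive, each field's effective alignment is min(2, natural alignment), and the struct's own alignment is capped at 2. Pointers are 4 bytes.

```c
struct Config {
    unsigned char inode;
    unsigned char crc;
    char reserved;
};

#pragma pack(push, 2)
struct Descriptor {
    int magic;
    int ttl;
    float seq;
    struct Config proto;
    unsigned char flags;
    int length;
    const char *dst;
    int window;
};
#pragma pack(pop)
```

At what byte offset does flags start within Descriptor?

Config: 0..1  inode  (1B, 1-aligned); 1..2  crc  (1B, 1-aligned); 2..3  reserved  (1B, 1-aligned); sizeof = 3, alignof = 1
0..4  magic  (4B, 2-aligned)
4..8  ttl  (4B, 2-aligned)
8..12  seq  (4B, 2-aligned)
12..15  proto  (3B, 1-aligned)
15..16  flags  (1B, 1-aligned)

15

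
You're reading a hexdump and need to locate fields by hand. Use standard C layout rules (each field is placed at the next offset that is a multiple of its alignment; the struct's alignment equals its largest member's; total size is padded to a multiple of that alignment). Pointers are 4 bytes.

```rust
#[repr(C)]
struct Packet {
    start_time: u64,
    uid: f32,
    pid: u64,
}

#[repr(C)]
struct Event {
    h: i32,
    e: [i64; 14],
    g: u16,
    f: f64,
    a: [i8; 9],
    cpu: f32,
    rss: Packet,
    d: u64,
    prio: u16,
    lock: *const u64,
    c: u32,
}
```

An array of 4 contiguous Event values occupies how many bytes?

800

Packet: 0..8  start_time  (8B, 8-aligned); 8..12  uid  (4B, 4-aligned); 12..16  -- padding (4B); 16..24  pid  (8B, 8-aligned); sizeof = 24, alignof = 8
0..4  h  (4B, 4-aligned)
4..8  -- padding (4B)
8..120  e  (112B, 8-aligned)
120..122  g  (2B, 2-aligned)
122..128  -- padding (6B)
128..136  f  (8B, 8-aligned)
136..145  a  (9B, 1-aligned)
145..148  -- padding (3B)
148..152  cpu  (4B, 4-aligned)
152..176  rss  (24B, 8-aligned)
176..184  d  (8B, 8-aligned)
184..186  prio  (2B, 2-aligned)
186..188  -- padding (2B)
188..192  lock  (4B, 4-aligned)
192..196  c  (4B, 4-aligned)
196..200  -- tail padding (4B)
sizeof = 200, alignof = 8
array of 4: 4 × 200 = 800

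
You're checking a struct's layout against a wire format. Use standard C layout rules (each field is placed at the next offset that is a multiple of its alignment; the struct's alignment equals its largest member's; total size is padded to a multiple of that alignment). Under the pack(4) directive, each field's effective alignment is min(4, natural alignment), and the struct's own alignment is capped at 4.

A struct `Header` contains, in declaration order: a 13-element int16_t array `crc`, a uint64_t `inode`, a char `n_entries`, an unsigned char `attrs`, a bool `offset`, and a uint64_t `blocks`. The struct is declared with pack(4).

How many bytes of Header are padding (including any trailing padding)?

crc at 0 (size 26, align 2) → ends 26
pad 2 to align 4 for inode
inode at 28 (size 8, align 4) → ends 36
n_entries at 36 (size 1, align 1) → ends 37
attrs at 37 (size 1, align 1) → ends 38
offset at 38 (size 1, align 1) → ends 39
pad 1 to align 4 for blocks
blocks at 40 (size 8, align 4) → ends 48
total 48 bytes, alignment 4
data bytes 45, size 48 → padding 3

3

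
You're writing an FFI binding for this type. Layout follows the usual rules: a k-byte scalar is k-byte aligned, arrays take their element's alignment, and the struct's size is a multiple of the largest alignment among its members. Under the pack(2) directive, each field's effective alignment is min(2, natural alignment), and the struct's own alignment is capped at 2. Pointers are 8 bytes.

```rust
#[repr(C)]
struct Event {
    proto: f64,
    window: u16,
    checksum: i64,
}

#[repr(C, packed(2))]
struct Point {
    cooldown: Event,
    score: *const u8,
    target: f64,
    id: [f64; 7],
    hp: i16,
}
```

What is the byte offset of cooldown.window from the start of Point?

8

Event: @0: proto [8B, align 8] → 8; @8: window [2B, align 2] → 10; +6 pad (align 8); @16: checksum [8B, align 8] → 24; size 24, align 8
@0: cooldown [24B, align 2] → 24
within Event: window at 8
0 + 8 = 8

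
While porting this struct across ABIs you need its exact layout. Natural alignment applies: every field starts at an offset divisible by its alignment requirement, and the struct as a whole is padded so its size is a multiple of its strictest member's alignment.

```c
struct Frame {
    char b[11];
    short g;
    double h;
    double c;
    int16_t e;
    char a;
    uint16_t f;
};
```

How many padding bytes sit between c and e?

0..11  b  (11B, 1-aligned)
11..12  -- padding (1B)
12..14  g  (2B, 2-aligned)
14..16  -- padding (2B)
16..24  h  (8B, 8-aligned)
24..32  c  (8B, 8-aligned)
32..34  e  (2B, 2-aligned)

0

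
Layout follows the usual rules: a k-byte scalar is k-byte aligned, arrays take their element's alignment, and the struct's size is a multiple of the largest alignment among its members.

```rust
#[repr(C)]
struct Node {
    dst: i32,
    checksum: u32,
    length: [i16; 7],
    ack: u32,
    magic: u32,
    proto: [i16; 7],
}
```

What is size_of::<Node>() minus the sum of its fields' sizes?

4

dst at 0 (size 4, align 4) → ends 4
checksum at 4 (size 4, align 4) → ends 8
length at 8 (size 14, align 2) → ends 22
pad 2 to align 4 for ack
ack at 24 (size 4, align 4) → ends 28
magic at 28 (size 4, align 4) → ends 32
proto at 32 (size 14, align 2) → ends 46
tail pad 2 to reach multiple of 4
total 48 bytes, alignment 4
data bytes 44, size 48 → padding 4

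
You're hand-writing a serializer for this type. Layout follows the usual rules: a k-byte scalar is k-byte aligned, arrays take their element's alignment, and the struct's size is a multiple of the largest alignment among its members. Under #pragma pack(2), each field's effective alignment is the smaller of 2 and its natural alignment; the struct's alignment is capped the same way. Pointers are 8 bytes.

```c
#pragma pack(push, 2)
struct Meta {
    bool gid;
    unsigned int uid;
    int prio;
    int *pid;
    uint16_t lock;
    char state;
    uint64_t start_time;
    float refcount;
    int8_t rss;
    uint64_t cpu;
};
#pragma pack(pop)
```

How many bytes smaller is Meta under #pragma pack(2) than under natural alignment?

12

natural layout:
  gid at 0 (size 1, align 1) → ends 1
  pad 3 to align 4 for uid
  uid at 4 (size 4, align 4) → ends 8
  prio at 8 (size 4, align 4) → ends 12
  pad 4 to align 8 for pid
  pid at 16 (size 8, align 8) → ends 24
  lock at 24 (size 2, align 2) → ends 26
  state at 26 (size 1, align 1) → ends 27
  pad 5 to align 8 for start_time
  start_time at 32 (size 8, align 8) → ends 40
  refcount at 40 (size 4, align 4) → ends 44
  rss at 44 (size 1, align 1) → ends 45
  pad 3 to align 8 for cpu
  cpu at 48 (size 8, align 8) → ends 56
  total 56 bytes, alignment 8
packed(2) layout:
  gid at 0 (size 1, align 1) → ends 1
  pad 1 to align 2 for uid
  uid at 2 (size 4, align 2) → ends 6
  prio at 6 (size 4, align 2) → ends 10
  pid at 10 (size 8, align 2) → ends 18
  lock at 18 (size 2, align 2) → ends 20
  state at 20 (size 1, align 1) → ends 21
  pad 1 to align 2 for start_time
  start_time at 22 (size 8, align 2) → ends 30
  refcount at 30 (size 4, align 2) → ends 34
  rss at 34 (size 1, align 1) → ends 35
  pad 1 to align 2 for cpu
  cpu at 36 (size 8, align 2) → ends 44
  total 44 bytes, alignment 2
56 − 44 = 12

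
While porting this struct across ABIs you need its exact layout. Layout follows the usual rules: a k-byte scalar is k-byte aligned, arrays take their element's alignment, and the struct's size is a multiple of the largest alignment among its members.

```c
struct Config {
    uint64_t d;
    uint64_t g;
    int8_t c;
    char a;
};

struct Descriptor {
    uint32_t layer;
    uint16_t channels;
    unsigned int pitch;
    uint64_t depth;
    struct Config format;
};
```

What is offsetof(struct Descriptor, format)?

Config: @0: d [8B, align 8] → 8; @8: g [8B, align 8] → 16; @16: c [1B, align 1] → 17; @17: a [1B, align 1] → 18; +6 tail pad (align 8); size 24, align 8
@0: layer [4B, align 4] → 4
@4: channels [2B, align 2] → 6
+2 pad (align 4)
@8: pitch [4B, align 4] → 12
+4 pad (align 8)
@16: depth [8B, align 8] → 24
@24: format [24B, align 8] → 48

24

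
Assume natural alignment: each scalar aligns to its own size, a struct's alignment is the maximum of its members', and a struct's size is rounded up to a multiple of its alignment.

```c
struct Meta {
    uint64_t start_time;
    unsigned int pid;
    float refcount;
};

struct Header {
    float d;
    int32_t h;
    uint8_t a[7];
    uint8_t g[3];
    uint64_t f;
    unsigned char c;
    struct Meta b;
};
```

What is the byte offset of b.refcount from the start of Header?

Meta: @0: start_time [8B, align 8] → 8; @8: pid [4B, align 4] → 12; @12: refcount [4B, align 4] → 16; size 16, align 8
@0: d [4B, align 4] → 4
@4: h [4B, align 4] → 8
@8: a [7B, align 1] → 15
@15: g [3B, align 1] → 18
+6 pad (align 8)
@24: f [8B, align 8] → 32
@32: c [1B, align 1] → 33
+7 pad (align 8)
@40: b [16B, align 8] → 56
within Meta: refcount at 12
40 + 12 = 52

52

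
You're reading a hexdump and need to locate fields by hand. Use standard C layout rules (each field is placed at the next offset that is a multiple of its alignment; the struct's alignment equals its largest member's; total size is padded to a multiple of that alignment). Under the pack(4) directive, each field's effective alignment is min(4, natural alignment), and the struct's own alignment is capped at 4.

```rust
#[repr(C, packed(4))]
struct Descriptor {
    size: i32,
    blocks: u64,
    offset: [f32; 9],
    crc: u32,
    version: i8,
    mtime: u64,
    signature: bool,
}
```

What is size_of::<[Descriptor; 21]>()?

1428

size at 0 (size 4, align 4) → ends 4
blocks at 4 (size 8, align 4) → ends 12
offset at 12 (size 36, align 4) → ends 48
crc at 48 (size 4, align 4) → ends 52
version at 52 (size 1, align 1) → ends 53
pad 3 to align 4 for mtime
mtime at 56 (size 8, align 4) → ends 64
signature at 64 (size 1, align 1) → ends 65
tail pad 3 to reach multiple of 4
total 68 bytes, alignment 4
array of 21: 21 × 68 = 1428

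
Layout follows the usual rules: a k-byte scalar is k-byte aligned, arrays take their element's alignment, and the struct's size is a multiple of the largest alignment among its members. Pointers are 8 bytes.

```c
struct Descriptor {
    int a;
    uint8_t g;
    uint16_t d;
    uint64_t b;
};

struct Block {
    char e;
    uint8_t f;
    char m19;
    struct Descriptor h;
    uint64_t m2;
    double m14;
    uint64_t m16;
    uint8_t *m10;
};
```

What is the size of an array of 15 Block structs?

Descriptor: @0: a [4B, align 4] → 4; @4: g [1B, align 1] → 5; +1 pad (align 2); @6: d [2B, align 2] → 8; @8: b [8B, align 8] → 16; size 16, align 8
@0: e [1B, align 1] → 1
@1: f [1B, align 1] → 2
@2: m19 [1B, align 1] → 3
+5 pad (align 8)
@8: h [16B, align 8] → 24
@24: m2 [8B, align 8] → 32
@32: m14 [8B, align 8] → 40
@40: m16 [8B, align 8] → 48
@48: m10 [8B, align 8] → 56
size 56, align 8
array of 15: 15 × 56 = 840

840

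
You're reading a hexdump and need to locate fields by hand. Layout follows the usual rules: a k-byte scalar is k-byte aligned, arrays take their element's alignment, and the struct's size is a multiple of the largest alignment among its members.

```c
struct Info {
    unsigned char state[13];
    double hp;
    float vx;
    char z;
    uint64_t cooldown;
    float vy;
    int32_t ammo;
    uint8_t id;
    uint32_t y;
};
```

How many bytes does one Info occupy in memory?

0..13  state  (13B, 1-aligned)
13..16  -- padding (3B)
16..24  hp  (8B, 8-aligned)
24..28  vx  (4B, 4-aligned)
28..29  z  (1B, 1-aligned)
29..32  -- padding (3B)
32..40  cooldown  (8B, 8-aligned)
40..44  vy  (4B, 4-aligned)
44..48  ammo  (4B, 4-aligned)
48..49  id  (1B, 1-aligned)
49..52  -- padding (3B)
52..56  y  (4B, 4-aligned)
sizeof = 56, alignof = 8

56 bytes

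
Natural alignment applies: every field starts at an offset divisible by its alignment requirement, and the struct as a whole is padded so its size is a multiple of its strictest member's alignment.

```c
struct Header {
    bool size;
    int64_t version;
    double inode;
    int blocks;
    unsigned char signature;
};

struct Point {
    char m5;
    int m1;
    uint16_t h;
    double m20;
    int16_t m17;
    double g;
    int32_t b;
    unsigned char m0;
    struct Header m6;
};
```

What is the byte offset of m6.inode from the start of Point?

64

Header: @0: size [1B, align 1] → 1; +7 pad (align 8); @8: version [8B, align 8] → 16; @16: inode [8B, align 8] → 24; @24: blocks [4B, align 4] → 28; @28: signature [1B, align 1] → 29; +3 tail pad (align 8); size 32, align 8
@0: m5 [1B, align 1] → 1
+3 pad (align 4)
@4: m1 [4B, align 4] → 8
@8: h [2B, align 2] → 10
+6 pad (align 8)
@16: m20 [8B, align 8] → 24
@24: m17 [2B, align 2] → 26
+6 pad (align 8)
@32: g [8B, align 8] → 40
@40: b [4B, align 4] → 44
@44: m0 [1B, align 1] → 45
+3 pad (align 8)
@48: m6 [32B, align 8] → 80
within Header: inode at 16
48 + 16 = 64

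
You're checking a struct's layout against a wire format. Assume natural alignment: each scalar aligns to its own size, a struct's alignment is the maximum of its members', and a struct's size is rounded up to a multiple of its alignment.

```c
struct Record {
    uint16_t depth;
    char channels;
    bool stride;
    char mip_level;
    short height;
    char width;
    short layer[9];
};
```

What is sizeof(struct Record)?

28

0..2  depth  (2B, 2-aligned)
2..3  channels  (1B, 1-aligned)
3..4  stride  (1B, 1-aligned)
4..5  mip_level  (1B, 1-aligned)
5..6  -- padding (1B)
6..8  height  (2B, 2-aligned)
8..9  width  (1B, 1-aligned)
9..10  -- padding (1B)
10..28  layer  (18B, 2-aligned)
sizeof = 28, alignof = 2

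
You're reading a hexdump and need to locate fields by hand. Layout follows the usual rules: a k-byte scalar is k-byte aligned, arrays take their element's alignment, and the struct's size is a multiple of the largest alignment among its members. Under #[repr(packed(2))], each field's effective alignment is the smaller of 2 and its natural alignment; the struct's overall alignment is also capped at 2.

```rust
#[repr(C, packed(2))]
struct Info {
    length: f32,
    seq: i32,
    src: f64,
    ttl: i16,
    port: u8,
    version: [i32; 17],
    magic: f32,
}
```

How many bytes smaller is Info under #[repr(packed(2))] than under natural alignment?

natural layout:
  length at 0 (size 4, align 4) → ends 4
  seq at 4 (size 4, align 4) → ends 8
  src at 8 (size 8, align 8) → ends 16
  ttl at 16 (size 2, align 2) → ends 18
  port at 18 (size 1, align 1) → ends 19
  pad 1 to align 4 for version
  version at 20 (size 68, align 4) → ends 88
  magic at 88 (size 4, align 4) → ends 92
  tail pad 4 to reach multiple of 8
  total 96 bytes, alignment 8
packed(2) layout:
  length at 0 (size 4, align 2) → ends 4
  seq at 4 (size 4, align 2) → ends 8
  src at 8 (size 8, align 2) → ends 16
  ttl at 16 (size 2, align 2) → ends 18
  port at 18 (size 1, align 1) → ends 19
  pad 1 to align 2 for version
  version at 20 (size 68, align 2) → ends 88
  magic at 88 (size 4, align 2) → ends 92
  total 92 bytes, alignment 2
96 − 92 = 4

4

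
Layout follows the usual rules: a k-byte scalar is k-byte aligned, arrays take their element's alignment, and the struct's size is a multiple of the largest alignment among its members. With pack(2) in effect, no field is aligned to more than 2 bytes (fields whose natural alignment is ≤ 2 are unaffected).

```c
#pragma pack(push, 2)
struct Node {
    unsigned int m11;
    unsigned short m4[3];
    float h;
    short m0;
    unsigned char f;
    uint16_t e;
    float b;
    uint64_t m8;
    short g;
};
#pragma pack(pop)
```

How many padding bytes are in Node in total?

1

0..4  m11  (4B, 2-aligned)
4..10  m4  (6B, 2-aligned)
10..14  h  (4B, 2-aligned)
14..16  m0  (2B, 2-aligned)
16..17  f  (1B, 1-aligned)
17..18  -- padding (1B)
18..20  e  (2B, 2-aligned)
20..24  b  (4B, 2-aligned)
24..32  m8  (8B, 2-aligned)
32..34  g  (2B, 2-aligned)
sizeof = 34, alignof = 2
data bytes 33, size 34 → padding 1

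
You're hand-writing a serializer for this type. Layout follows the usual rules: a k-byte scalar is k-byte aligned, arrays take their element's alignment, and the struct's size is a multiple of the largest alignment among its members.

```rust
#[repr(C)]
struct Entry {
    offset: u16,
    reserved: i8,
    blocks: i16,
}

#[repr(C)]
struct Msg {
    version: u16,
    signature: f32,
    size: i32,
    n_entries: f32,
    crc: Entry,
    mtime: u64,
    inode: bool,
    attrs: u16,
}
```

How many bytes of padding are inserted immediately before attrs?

Entry: @0: offset [2B, align 2] → 2; @2: reserved [1B, align 1] → 3; +1 pad (align 2); @4: blocks [2B, align 2] → 6; size 6, align 2
@0: version [2B, align 2] → 2
+2 pad (align 4)
@4: signature [4B, align 4] → 8
@8: size [4B, align 4] → 12
@12: n_entries [4B, align 4] → 16
@16: crc [6B, align 2] → 22
+2 pad (align 8)
@24: mtime [8B, align 8] → 32
@32: inode [1B, align 1] → 33
+1 pad (align 2)
@34: attrs [2B, align 2] → 36

1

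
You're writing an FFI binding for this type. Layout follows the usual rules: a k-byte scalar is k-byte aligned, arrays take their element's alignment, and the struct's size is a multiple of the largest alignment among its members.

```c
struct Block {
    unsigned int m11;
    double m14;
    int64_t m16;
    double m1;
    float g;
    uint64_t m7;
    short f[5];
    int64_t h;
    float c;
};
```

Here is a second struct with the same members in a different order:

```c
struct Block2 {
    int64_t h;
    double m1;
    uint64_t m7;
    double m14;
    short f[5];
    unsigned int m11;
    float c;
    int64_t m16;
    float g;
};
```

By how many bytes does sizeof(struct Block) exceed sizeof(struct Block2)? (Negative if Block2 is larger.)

8

@0: m11 [4B, align 4] → 4
+4 pad (align 8)
@8: m14 [8B, align 8] → 16
@16: m16 [8B, align 8] → 24
@24: m1 [8B, align 8] → 32
@32: g [4B, align 4] → 36
+4 pad (align 8)
@40: m7 [8B, align 8] → 48
@48: f [10B, align 2] → 58
+6 pad (align 8)
@64: h [8B, align 8] → 72
@72: c [4B, align 4] → 76
+4 tail pad (align 8)
size 80, align 8
— Block2 —
@0: h [8B, align 8] → 8
@8: m1 [8B, align 8] → 16
@16: m7 [8B, align 8] → 24
@24: m14 [8B, align 8] → 32
@32: f [10B, align 2] → 42
+2 pad (align 4)
@44: m11 [4B, align 4] → 48
@48: c [4B, align 4] → 52
+4 pad (align 8)
@56: m16 [8B, align 8] → 64
@64: g [4B, align 4] → 68
+4 tail pad (align 8)
size 72, align 8
80 − 72 = 8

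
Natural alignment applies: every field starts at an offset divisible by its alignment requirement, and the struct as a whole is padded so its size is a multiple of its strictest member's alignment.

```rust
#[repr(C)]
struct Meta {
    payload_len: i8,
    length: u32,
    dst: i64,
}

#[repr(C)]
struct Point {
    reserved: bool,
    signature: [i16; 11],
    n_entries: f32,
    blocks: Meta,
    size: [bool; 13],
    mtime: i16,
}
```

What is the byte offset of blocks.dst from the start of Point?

40

Meta: 0..1  payload_len  (1B, 1-aligned); 1..4  -- padding (3B); 4..8  length  (4B, 4-aligned); 8..16  dst  (8B, 8-aligned); sizeof = 16, alignof = 8
0..1  reserved  (1B, 1-aligned)
1..2  -- padding (1B)
2..24  signature  (22B, 2-aligned)
24..28  n_entries  (4B, 4-aligned)
28..32  -- padding (4B)
32..48  blocks  (16B, 8-aligned)
within Meta: dst at 8
32 + 8 = 40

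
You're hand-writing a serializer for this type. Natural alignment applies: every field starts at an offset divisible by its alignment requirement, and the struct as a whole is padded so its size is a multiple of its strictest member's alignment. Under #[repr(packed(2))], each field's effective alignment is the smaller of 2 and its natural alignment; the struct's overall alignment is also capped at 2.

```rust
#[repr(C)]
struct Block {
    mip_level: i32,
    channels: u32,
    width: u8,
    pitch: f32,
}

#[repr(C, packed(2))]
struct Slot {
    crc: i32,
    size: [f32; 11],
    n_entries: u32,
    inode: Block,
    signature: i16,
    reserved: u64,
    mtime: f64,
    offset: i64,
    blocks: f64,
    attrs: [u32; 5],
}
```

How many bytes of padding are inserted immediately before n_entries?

0

Block: @0: mip_level [4B, align 4] → 4; @4: channels [4B, align 4] → 8; @8: width [1B, align 1] → 9; +3 pad (align 4); @12: pitch [4B, align 4] → 16; size 16, align 4
@0: crc [4B, align 2] → 4
@4: size [44B, align 2] → 48
@48: n_entries [4B, align 2] → 52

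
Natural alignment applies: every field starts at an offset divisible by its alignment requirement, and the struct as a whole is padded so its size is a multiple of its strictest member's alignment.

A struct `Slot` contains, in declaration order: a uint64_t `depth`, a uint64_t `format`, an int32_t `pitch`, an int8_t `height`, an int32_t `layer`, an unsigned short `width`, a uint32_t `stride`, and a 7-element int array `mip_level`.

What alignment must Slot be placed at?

8

member alignments: depth=8, format=8, pitch=4, height=1, layer=4, width=2, stride=4, mip_level=4
max = 8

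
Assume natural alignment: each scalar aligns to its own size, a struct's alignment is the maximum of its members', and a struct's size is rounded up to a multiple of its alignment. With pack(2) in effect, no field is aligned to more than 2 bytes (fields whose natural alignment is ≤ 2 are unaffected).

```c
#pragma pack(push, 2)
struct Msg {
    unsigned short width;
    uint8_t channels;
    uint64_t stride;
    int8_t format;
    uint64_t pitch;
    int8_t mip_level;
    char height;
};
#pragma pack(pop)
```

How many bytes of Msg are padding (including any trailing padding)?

2

width at 0 (size 2, align 2) → ends 2
channels at 2 (size 1, align 1) → ends 3
pad 1 to align 2 for stride
stride at 4 (size 8, align 2) → ends 12
format at 12 (size 1, align 1) → ends 13
pad 1 to align 2 for pitch
pitch at 14 (size 8, align 2) → ends 22
mip_level at 22 (size 1, align 1) → ends 23
height at 23 (size 1, align 1) → ends 24
total 24 bytes, alignment 2
data bytes 22, size 24 → padding 2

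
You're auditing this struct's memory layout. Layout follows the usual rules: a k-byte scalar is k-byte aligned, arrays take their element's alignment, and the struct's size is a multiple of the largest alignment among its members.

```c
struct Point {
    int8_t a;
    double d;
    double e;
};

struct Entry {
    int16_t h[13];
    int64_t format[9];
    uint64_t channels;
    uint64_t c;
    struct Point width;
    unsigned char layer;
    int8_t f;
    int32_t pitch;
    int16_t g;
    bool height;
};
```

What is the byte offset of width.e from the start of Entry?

136

Point: a at 0 (size 1, align 1) → ends 1; pad 7 to align 8 for d; d at 8 (size 8, align 8) → ends 16; e at 16 (size 8, align 8) → ends 24; total 24 bytes, alignment 8
h at 0 (size 26, align 2) → ends 26
pad 6 to align 8 for format
format at 32 (size 72, align 8) → ends 104
channels at 104 (size 8, align 8) → ends 112
c at 112 (size 8, align 8) → ends 120
width at 120 (size 24, align 8) → ends 144
within Point: e at 16
120 + 16 = 136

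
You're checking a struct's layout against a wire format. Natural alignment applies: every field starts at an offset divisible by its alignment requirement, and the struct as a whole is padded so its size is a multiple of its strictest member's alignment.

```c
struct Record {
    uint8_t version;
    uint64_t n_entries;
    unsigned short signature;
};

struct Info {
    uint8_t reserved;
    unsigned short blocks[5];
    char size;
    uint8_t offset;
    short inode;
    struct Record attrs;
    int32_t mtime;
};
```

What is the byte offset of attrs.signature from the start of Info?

32

Record: @0: version [1B, align 1] → 1; +7 pad (align 8); @8: n_entries [8B, align 8] → 16; @16: signature [2B, align 2] → 18; +6 tail pad (align 8); size 24, align 8
@0: reserved [1B, align 1] → 1
+1 pad (align 2)
@2: blocks [10B, align 2] → 12
@12: size [1B, align 1] → 13
@13: offset [1B, align 1] → 14
@14: inode [2B, align 2] → 16
@16: attrs [24B, align 8] → 40
within Record: signature at 16
16 + 16 = 32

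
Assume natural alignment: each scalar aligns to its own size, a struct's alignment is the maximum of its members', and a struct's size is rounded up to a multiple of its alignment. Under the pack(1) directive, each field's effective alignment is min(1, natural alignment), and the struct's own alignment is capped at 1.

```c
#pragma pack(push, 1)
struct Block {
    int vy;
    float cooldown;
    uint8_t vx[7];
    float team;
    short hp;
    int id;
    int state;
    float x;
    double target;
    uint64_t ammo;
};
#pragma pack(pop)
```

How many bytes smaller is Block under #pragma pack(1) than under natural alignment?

7

natural layout:
  vy at 0 (size 4, align 4) → ends 4
  cooldown at 4 (size 4, align 4) → ends 8
  vx at 8 (size 7, align 1) → ends 15
  pad 1 to align 4 for team
  team at 16 (size 4, align 4) → ends 20
  hp at 20 (size 2, align 2) → ends 22
  pad 2 to align 4 for id
  id at 24 (size 4, align 4) → ends 28
  state at 28 (size 4, align 4) → ends 32
  x at 32 (size 4, align 4) → ends 36
  pad 4 to align 8 for target
  target at 40 (size 8, align 8) → ends 48
  ammo at 48 (size 8, align 8) → ends 56
  total 56 bytes, alignment 8
packed(1) layout:
  vy at 0 (size 4, align 1) → ends 4
  cooldown at 4 (size 4, align 1) → ends 8
  vx at 8 (size 7, align 1) → ends 15
  team at 15 (size 4, align 1) → ends 19
  hp at 19 (size 2, align 1) → ends 21
  id at 21 (size 4, align 1) → ends 25
  state at 25 (size 4, align 1) → ends 29
  x at 29 (size 4, align 1) → ends 33
  target at 33 (size 8, align 1) → ends 41
  ammo at 41 (size 8, align 1) → ends 49
  total 49 bytes, alignment 1
56 − 49 = 7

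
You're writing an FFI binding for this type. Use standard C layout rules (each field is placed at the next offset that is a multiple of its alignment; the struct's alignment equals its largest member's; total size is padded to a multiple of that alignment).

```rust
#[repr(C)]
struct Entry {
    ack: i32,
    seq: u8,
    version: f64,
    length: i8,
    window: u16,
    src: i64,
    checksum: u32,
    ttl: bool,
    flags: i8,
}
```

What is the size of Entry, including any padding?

40 bytes

0..4  ack  (4B, 4-aligned)
4..5  seq  (1B, 1-aligned)
5..8  -- padding (3B)
8..16  version  (8B, 8-aligned)
16..17  length  (1B, 1-aligned)
17..18  -- padding (1B)
18..20  window  (2B, 2-aligned)
20..24  -- padding (4B)
24..32  src  (8B, 8-aligned)
32..36  checksum  (4B, 4-aligned)
36..37  ttl  (1B, 1-aligned)
37..38  flags  (1B, 1-aligned)
38..40  -- tail padding (2B)
sizeof = 40, alignof = 8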